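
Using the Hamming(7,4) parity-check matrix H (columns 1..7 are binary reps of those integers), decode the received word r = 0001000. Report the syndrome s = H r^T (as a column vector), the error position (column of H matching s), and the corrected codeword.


s = (1, 0, 0)^T, error position = 4, corrected codeword c = 0000000

Compute s = H r^T mod 2 one row at a time:
  s_1 = 1 + 0 + 0 + 0 = 1 ≡ 1 (mod 2).
  s_2 = 0 + 0 + 0 + 0 = 0 ≡ 0 (mod 2).
  s_3 = 0 + 0 + 0 + 0 = 0 ≡ 0 (mod 2).
s = (1, 0, 0)^T — this equals column 4 of H (binary 100), so error is at position 4.
Correct: flip bit 4 of r = 0001000 to get c = 0000000.


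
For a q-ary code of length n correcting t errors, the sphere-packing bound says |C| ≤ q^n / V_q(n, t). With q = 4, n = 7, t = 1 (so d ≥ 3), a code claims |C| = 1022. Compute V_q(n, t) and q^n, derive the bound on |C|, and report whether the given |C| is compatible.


V_q(n, t) = 22, q^n = 16384, Hamming bound = 744, |C| = 1022 > bound (violated).

Step 1: Compute V_q(n, t) = Σ_{j=0}^1 C(n, j) (q−1)^j.
  j = 0: C(7,0)·(3)^0 = 1·1 = 1.
  j = 1: C(7,1)·(3)^1 = 7·3 = 21.
  V_q(n, t) = 1 + 21 = 22.
Step 2: q^n = 4^7 = 16384.
Step 3: Hamming bound ⌊q^n / V_q(n,t)⌋ = ⌊16384/22⌋ = 744.
Step 4: Compare |C| = 1022 to 744: violated.
The claimed |C| lies above the Hamming bound, so no 4-ary code of length 7 with d ≥ 3 can have 1022 codewords.


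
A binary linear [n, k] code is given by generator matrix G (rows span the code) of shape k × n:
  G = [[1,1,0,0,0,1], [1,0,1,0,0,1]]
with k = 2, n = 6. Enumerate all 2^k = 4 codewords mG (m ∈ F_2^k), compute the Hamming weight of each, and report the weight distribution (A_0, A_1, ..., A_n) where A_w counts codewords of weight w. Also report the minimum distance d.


Weight distribution: A_0 = 1, A_2 = 1, A_3 = 2. Minimum distance d = 2.

Enumerate all 2^2 = 4 messages m ∈ F_2^2.
For each, compute codeword c = mG in F_2^6, then tally its weight.
  m = 00 → c = 000000, weight = 0.
  m = 10 → c = 110001, weight = 3.
  m = 01 → c = 101001, weight = 3.
  m = 11 → c = 011000, weight = 2.
Tally weights:
  weight 0: 1 codewords.
  weight 2: 1 codewords.
  weight 3: 2 codewords.
Minimum distance d = smallest w > 0 with A_w > 0 = 2.
Sanity: Σ A_w = 4 = 2^2 = 4 ✓.


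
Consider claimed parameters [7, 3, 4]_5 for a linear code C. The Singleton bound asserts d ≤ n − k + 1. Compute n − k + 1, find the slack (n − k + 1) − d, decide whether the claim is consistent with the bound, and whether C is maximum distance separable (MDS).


Singleton RHS = n − k + 1 = 5, slack = 1, bound satisfied, not MDS.

Singleton bound: d ≤ n − k + 1.
Here n = 7, k = 3, so n − k + 1 = 5.
Given d = 4, check d ≤ 5: YES.
Slack = (n − k + 1) − d = 1.
The code is NOT MDS (slack = 1 > 0).
Description: the claimed parameters are [7, 3, 4]_5; such a code would be non-MDS.


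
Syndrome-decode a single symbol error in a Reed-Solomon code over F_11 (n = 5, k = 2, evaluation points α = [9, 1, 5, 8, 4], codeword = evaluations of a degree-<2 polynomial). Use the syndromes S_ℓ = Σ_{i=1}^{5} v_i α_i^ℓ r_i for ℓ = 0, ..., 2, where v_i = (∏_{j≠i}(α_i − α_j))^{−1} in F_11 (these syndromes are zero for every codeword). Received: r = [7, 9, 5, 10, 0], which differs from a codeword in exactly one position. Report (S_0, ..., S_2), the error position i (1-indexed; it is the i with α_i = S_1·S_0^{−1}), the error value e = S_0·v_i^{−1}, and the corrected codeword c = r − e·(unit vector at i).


S = (2, 10, 6), error at position 3, error magnitude e = 8, c = [7, 9, 8, 10, 0].

Step 1: column multipliers v_i = (∏_{j≠i}(α_i − α_j))^{−1} mod 11.
  i = 1 (α = 9): (9−1)(9−5)(9−8)(9−4) = 8·4·1·5 = 160 ≡ 6, so v_1 = 6^{−1} = 2 (mod 11).
  i = 2 (α = 1): (1−9)(1−5)(1−8)(1−4) = (−8)·(−4)·(−7)·(−3) = 672 ≡ 1, so v_2 = 1^{−1} = 1 (mod 11).
  i = 3 (α = 5): (5−9)(5−1)(5−8)(5−4) = (−4)·4·(−3)·1 = 48 ≡ 4, so v_3 = 4^{−1} = 3 (mod 11).
  i = 4 (α = 8): (8−9)(8−1)(8−5)(8−4) = (−1)·7·3·4 = −84 ≡ 4, so v_4 = 4^{−1} = 3 (mod 11).
  i = 5 (α = 4): (4−9)(4−1)(4−5)(4−8) = (−5)·3·(−1)·(−4) = −60 ≡ 6, so v_5 = 6^{−1} = 2 (mod 11).
  v = [2, 1, 3, 3, 2].
Step 2: syndromes of r = [7, 9, 5, 10, 0] (all sums mod 11).
  S_0 = Σ v_i r_i = 2·7 + 1·9 + 3·5 + 3·10 + 2·0 = 68 ≡ 2.
  S_1 = Σ v_i α_i r_i = 2·9·7 + 1·1·9 + 3·5·5 + 3·8·10 + 2·4·0 = 450 ≡ 10.
  α_i^2 mod 11 = [4, 1, 3, 9, 5].
  S_2 = Σ v_i α_i^2 r_i = 2·4·7 + 1·1·9 + 3·3·5 + 3·9·10 + 2·5·0 = 380 ≡ 6.
  S = (2, 10, 6) ≠ 0, so r is not a codeword (an error is present).
Step 3: locate the error. For a single error e at position i, S_ℓ = v_i·e·α_i^ℓ, so α_err = S_1/S_0.
  S_0^{−1} = 2^{−1} = 6 (mod 11), so α_err = 10·6 = 60 ≡ 5 = α_3. Error position i = 3.
  Consistency check: S_2/S_1 = 6·10 = 60 ≡ 5 = α_err ✓ (single-error assumption holds).
Step 4: error magnitude e = S_0/v_3 = S_0·∏_{j≠3}(α_3 − α_j) = 2·4 = 8 ≡ 8 (mod 11).
Step 5: correct position 3: c_3 = r_3 − e = 5 − 8 ≡ 8 (mod 11). Hence c = [7, 9, 8, 10, 0].
  Check: interpolating c through the α_i gives m(x) = 1 + 8·x (degree < 2) with m(α_i) = c_i for every i, so c is indeed a codeword.


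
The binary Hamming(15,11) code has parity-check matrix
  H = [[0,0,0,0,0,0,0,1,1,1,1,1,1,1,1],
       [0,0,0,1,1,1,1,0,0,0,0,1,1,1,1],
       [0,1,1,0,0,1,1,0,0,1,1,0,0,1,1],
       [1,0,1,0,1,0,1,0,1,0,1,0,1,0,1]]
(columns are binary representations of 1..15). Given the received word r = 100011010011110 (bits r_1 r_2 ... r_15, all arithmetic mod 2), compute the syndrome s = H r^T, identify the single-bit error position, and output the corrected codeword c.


s = (1, 1, 1, 0)^T, error position = 14, corrected codeword c = 100011010011100

Compute s = H r^T mod 2 one row at a time:
  s_1 = 1 + 0 + 0 + 1 + 1 + 1 + 1 + 0 = 5 ≡ 1 (mod 2).
  s_2 = 0 + 1 + 1 + 0 + 1 + 1 + 1 + 0 = 5 ≡ 1 (mod 2).
  s_3 = 0 + 0 + 1 + 0 + 0 + 1 + 1 + 0 = 3 ≡ 1 (mod 2).
  s_4 = 1 + 0 + 1 + 0 + 0 + 1 + 1 + 0 = 4 ≡ 0 (mod 2).
s = (1, 1, 1, 0)^T — this equals column 14 of H (binary 1110), so error is at position 14.
Correct: flip bit 14 of r = 100011010011110 to get c = 100011010011100.


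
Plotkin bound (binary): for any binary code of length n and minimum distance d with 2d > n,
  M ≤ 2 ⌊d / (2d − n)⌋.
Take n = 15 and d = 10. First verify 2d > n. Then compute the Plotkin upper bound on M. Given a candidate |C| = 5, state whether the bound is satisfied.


Plotkin bound M ≤ 4; given |C| = 5 > bound (violated).

Check applicability: 2d = 20, n = 15.
2d − n = 5 > 0, so Plotkin applies.
Compute d/(2d−n) = 10/5 ≈ 2.0000.
⌊d/(2d−n)⌋ = 2.
Plotkin bound: M ≤ 2·2 = 4.
Given |C| = 5, check: VIOLATED.
This |C| is above the Plotkin bound, so no binary code with n = 15, d = 10 and 5 codewords exists.


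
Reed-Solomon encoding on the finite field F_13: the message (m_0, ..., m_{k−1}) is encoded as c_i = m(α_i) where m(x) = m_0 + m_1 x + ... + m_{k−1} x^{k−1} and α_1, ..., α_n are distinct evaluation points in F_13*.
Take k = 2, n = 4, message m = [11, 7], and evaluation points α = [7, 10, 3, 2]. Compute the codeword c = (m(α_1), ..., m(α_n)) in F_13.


c = [8, 3, 6, 12]

Message polynomial: m(x) = 11 + 7·x (mod 13).
For each evaluation point α_i, compute m(α_i) mod 13:
  α_1 = 7: Horner steps 7 → 8, so m(7) = 8.
  α_2 = 10: Horner steps 7 → 3, so m(10) = 3.
  α_3 = 3: Horner steps 7 → 6, so m(3) = 6.
  α_4 = 2: Horner steps 7 → 12, so m(2) = 12.
Codeword c = [8, 3, 6, 12] ∈ F_13^4.


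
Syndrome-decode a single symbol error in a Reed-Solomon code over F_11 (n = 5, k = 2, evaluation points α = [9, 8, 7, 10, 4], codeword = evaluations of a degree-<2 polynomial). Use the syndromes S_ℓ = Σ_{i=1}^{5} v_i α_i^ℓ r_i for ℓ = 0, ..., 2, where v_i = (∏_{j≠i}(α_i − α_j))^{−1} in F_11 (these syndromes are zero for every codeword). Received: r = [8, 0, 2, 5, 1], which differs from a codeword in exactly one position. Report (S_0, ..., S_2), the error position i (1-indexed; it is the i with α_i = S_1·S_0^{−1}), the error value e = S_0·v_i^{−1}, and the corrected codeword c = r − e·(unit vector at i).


S = (8, 1, 7), error at position 3, error magnitude e = 10, c = [8, 0, 3, 5, 1].

Step 1: column multipliers v_i = (∏_{j≠i}(α_i − α_j))^{−1} mod 11.
  i = 1 (α = 9): (9−8)(9−7)(9−10)(9−4) = 1·2·(−1)·5 = −10 ≡ 1, so v_1 = 1^{−1} = 1 (mod 11).
  i = 2 (α = 8): (8−9)(8−7)(8−10)(8−4) = (−1)·1·(−2)·4 = 8 ≡ 8, so v_2 = 8^{−1} = 7 (mod 11).
  i = 3 (α = 7): (7−9)(7−8)(7−10)(7−4) = (−2)·(−1)·(−3)·3 = −18 ≡ 4, so v_3 = 4^{−1} = 3 (mod 11).
  i = 4 (α = 10): (10−9)(10−8)(10−7)(10−4) = 1·2·3·6 = 36 ≡ 3, so v_4 = 3^{−1} = 4 (mod 11).
  i = 5 (α = 4): (4−9)(4−8)(4−7)(4−10) = (−5)·(−4)·(−3)·(−6) = 360 ≡ 8, so v_5 = 8^{−1} = 7 (mod 11).
  v = [1, 7, 3, 4, 7].
Step 2: syndromes of r = [8, 0, 2, 5, 1] (all sums mod 11).
  S_0 = Σ v_i r_i = 1·8 + 7·0 + 3·2 + 4·5 + 7·1 = 41 ≡ 8.
  S_1 = Σ v_i α_i r_i = 1·9·8 + 7·8·0 + 3·7·2 + 4·10·5 + 7·4·1 = 342 ≡ 1.
  α_i^2 mod 11 = [4, 9, 5, 1, 5].
  S_2 = Σ v_i α_i^2 r_i = 1·4·8 + 7·9·0 + 3·5·2 + 4·1·5 + 7·5·1 = 117 ≡ 7.
  S = (8, 1, 7) ≠ 0, so r is not a codeword (an error is present).
Step 3: locate the error. For a single error e at position i, S_ℓ = v_i·e·α_i^ℓ, so α_err = S_1/S_0.
  S_0^{−1} = 8^{−1} = 7 (mod 11), so α_err = 1·7 = 7 ≡ 7 = α_3. Error position i = 3.
  Consistency check: S_2/S_1 = 7·1 = 7 ≡ 7 = α_err ✓ (single-error assumption holds).
Step 4: error magnitude e = S_0/v_3 = S_0·∏_{j≠3}(α_3 − α_j) = 8·4 = 32 ≡ 10 (mod 11).
Step 5: correct position 3: c_3 = r_3 − e = 2 − 10 ≡ 3 (mod 11). Hence c = [8, 0, 3, 5, 1].
  Check: interpolating c through the α_i gives m(x) = 2 + 8·x (degree < 2) with m(α_i) = c_i for every i, so c is indeed a codeword.


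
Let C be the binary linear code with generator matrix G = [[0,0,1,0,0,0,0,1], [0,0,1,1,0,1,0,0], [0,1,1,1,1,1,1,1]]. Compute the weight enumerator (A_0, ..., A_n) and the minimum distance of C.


Weight distribution: A_0 = 1, A_2 = 1, A_3 = 2, A_4 = 2, A_5 = 1, A_7 = 1. Minimum distance d = 2.

Enumerate all 2^3 = 8 messages m ∈ F_2^3.
For each, compute codeword c = mG in F_2^8, then tally its weight.
  m = 000 → c = 00000000, weight = 0.
  m = 100 → c = 00100001, weight = 2.
  m = 010 → c = 00110100, weight = 3.
  m = 110 → c = 00010101, weight = 3.
  m = 001 → c = 01111111, weight = 7.
  m = 101 → c = 01011110, weight = 5.
  m = 011 → c = 01001011, weight = 4.
  m = 111 → c = 01101010, weight = 4.
Tally weights:
  weight 0: 1 codewords.
  weight 2: 1 codewords.
  weight 3: 2 codewords.
  weight 4: 2 codewords.
  weight 5: 1 codewords.
  weight 7: 1 codewords.
Minimum distance d = smallest w > 0 with A_w > 0 = 2.
Sanity: Σ A_w = 8 = 2^3 = 8 ✓.


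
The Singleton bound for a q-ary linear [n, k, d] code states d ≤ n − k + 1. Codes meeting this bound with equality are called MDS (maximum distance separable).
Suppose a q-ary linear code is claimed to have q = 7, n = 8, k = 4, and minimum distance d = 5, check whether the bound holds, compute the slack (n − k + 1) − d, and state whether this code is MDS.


Singleton RHS = n − k + 1 = 5, slack = 0, bound satisfied, MDS.

Singleton bound: d ≤ n − k + 1.
Here n = 8, k = 4, so n − k + 1 = 5.
Given d = 5, check d ≤ 5: YES.
Slack = (n − k + 1) − d = 0.
The code is MDS (slack = 0).
Description: the claimed parameters are [8, 4, 5]_7; such a code would be MDS (meets Singleton bound).


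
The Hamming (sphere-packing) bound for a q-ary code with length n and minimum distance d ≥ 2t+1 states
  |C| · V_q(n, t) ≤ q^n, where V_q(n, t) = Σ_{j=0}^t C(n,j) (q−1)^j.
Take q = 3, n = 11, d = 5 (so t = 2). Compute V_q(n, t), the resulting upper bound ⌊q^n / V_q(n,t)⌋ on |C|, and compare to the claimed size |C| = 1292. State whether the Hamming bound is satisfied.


V_q(n, t) = 243, q^n = 177147, Hamming bound = 729, |C| = 1292 > bound (violated).

Step 1: Compute V_q(n, t) = Σ_{j=0}^2 C(n, j) (q−1)^j.
  j = 0: C(11,0)·(2)^0 = 1·1 = 1.
  j = 1: C(11,1)·(2)^1 = 11·2 = 22.
  j = 2: C(11,2)·(2)^2 = 55·4 = 220.
  V_q(n, t) = 1 + 22 + 220 = 243.
Step 2: q^n = 3^11 = 177147.
Step 3: Hamming bound ⌊q^n / V_q(n,t)⌋ = ⌊177147/243⌋ = 729.
Step 4: Compare |C| = 1292 to 729: violated.
The claimed |C| lies above the Hamming bound, so no 3-ary code of length 11 with d ≥ 5 can have 1292 codewords.


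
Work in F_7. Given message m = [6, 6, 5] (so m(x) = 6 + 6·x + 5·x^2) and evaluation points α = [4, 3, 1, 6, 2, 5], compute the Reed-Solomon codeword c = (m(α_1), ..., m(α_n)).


c = [5, 6, 3, 5, 3, 0]

Message polynomial: m(x) = 6 + 6·x + 5·x^2 (mod 7).
For each evaluation point α_i, compute m(α_i) mod 7:
  α_1 = 4: Horner steps 5 → 5 → 5, so m(4) = 5.
  α_2 = 3: Horner steps 5 → 0 → 6, so m(3) = 6.
  α_3 = 1: Horner steps 5 → 4 → 3, so m(1) = 3.
  α_4 = 6: Horner steps 5 → 1 → 5, so m(6) = 5.
  α_5 = 2: Horner steps 5 → 2 → 3, so m(2) = 3.
  α_6 = 5: Horner steps 5 → 3 → 0, so m(5) = 0.
Codeword c = [5, 6, 3, 5, 3, 0] ∈ F_7^6.


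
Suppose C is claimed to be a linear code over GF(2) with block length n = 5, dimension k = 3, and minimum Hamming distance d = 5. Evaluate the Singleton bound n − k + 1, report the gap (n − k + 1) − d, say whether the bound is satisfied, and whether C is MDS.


Singleton RHS = n − k + 1 = 3, slack = -2, bound violated (no such code; not MDS).

Singleton bound: d ≤ n − k + 1.
Here n = 5, k = 3, so n − k + 1 = 3.
Given d = 5, check d ≤ 3: NO.
Slack = (n − k + 1) − d = -2.
The slack is negative: d = 5 exceeds n − k + 1 = 3 by 2, so the Singleton bound is violated and no linear [5, 3, 5]_2 code can exist. In particular it is not MDS (MDS requires d = n − k + 1 exactly).
Description: the claimed parameters are [5, 3, 5]_2; such a code would be impossible (violates the Singleton bound).


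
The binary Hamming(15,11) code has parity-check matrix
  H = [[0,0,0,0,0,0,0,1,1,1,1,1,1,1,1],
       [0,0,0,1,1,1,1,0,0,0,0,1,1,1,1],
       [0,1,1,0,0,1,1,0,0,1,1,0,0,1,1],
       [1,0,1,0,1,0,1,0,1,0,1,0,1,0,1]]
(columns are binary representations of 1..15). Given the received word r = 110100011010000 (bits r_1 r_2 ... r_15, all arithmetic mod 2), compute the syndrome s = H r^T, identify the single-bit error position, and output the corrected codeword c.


s = (1, 1, 0, 1)^T, error position = 13, corrected codeword c = 110100011010100

Compute s = H r^T mod 2 one row at a time:
  s_1 = 1 + 1 + 0 + 1 + 0 + 0 + 0 + 0 = 3 ≡ 1 (mod 2).
  s_2 = 1 + 0 + 0 + 0 + 0 + 0 + 0 + 0 = 1 ≡ 1 (mod 2).
  s_3 = 1 + 0 + 0 + 0 + 0 + 1 + 0 + 0 = 2 ≡ 0 (mod 2).
  s_4 = 1 + 0 + 0 + 0 + 1 + 1 + 0 + 0 = 3 ≡ 1 (mod 2).
s = (1, 1, 0, 1)^T — this equals column 13 of H (binary 1101), so error is at position 13.
Correct: flip bit 13 of r = 110100011010000 to get c = 110100011010100.


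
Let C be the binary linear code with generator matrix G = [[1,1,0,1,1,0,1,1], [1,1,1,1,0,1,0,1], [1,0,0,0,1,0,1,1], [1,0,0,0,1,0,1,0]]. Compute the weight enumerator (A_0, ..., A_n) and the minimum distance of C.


Weight distribution: A_0 = 1, A_1 = 1, A_2 = 1, A_3 = 3, A_4 = 3, A_5 = 3, A_6 = 3, A_7 = 1. Minimum distance d = 1.

Enumerate all 2^4 = 16 messages m ∈ F_2^4.
For each, compute codeword c = mG in F_2^8, then tally its weight.
  m = 0000 → c = 00000000, weight = 0.
  m = 1000 → c = 11011011, weight = 6.
  m = 0100 → c = 11110101, weight = 6.
  m = 1100 → c = 00101110, weight = 4.
  m = 0010 → c = 10001011, weight = 4.
  m = 1010 → c = 01010000, weight = 2.
  m = 0110 → c = 01111110, weight = 6.
  m = 1110 → c = 10100101, weight = 4.
  m = 0001 → c = 10001010, weight = 3.
  m = 1001 → c = 01010001, weight = 3.
  m = 0101 → c = 01111111, weight = 7.
  m = 1101 → c = 10100100, weight = 3.
  m = 0011 → c = 00000001, weight = 1.
  m = 1011 → c = 11011010, weight = 5.
  m = 0111 → c = 11110100, weight = 5.
  m = 1111 → c = 00101111, weight = 5.
Tally weights:
  weight 0: 1 codewords.
  weight 1: 1 codewords.
  weight 2: 1 codewords.
  weight 3: 3 codewords.
  weight 4: 3 codewords.
  weight 5: 3 codewords.
  weight 6: 3 codewords.
  weight 7: 1 codewords.
Minimum distance d = smallest w > 0 with A_w > 0 = 1.
Sanity: Σ A_w = 16 = 2^4 = 16 ✓.


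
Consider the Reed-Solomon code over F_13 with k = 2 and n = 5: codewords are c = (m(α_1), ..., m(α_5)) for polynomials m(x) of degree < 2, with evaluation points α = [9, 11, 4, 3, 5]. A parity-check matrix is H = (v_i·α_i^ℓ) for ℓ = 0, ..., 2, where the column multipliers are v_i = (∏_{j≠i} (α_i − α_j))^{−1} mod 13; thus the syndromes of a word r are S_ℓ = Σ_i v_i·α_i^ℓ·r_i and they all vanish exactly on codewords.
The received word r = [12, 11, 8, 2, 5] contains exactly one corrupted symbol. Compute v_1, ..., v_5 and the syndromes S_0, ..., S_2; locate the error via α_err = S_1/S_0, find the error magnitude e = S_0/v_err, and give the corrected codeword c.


S = (12, 8, 1), error at position 5, error magnitude e = 4, c = [12, 11, 8, 2, 1].

Step 1: column multipliers v_i = (∏_{j≠i}(α_i − α_j))^{−1} mod 13.
  i = 1 (α = 9): (9−11)(9−4)(9−3)(9−5) = (−2)·5·6·4 = −240 ≡ 7, so v_1 = 7^{−1} = 2 (mod 13).
  i = 2 (α = 11): (11−9)(11−4)(11−3)(11−5) = 2·7·8·6 = 672 ≡ 9, so v_2 = 9^{−1} = 3 (mod 13).
  i = 3 (α = 4): (4−9)(4−11)(4−3)(4−5) = (−5)·(−7)·1·(−1) = −35 ≡ 4, so v_3 = 4^{−1} = 10 (mod 13).
  i = 4 (α = 3): (3−9)(3−11)(3−4)(3−5) = (−6)·(−8)·(−1)·(−2) = 96 ≡ 5, so v_4 = 5^{−1} = 8 (mod 13).
  i = 5 (α = 5): (5−9)(5−11)(5−4)(5−3) = (−4)·(−6)·1·2 = 48 ≡ 9, so v_5 = 9^{−1} = 3 (mod 13).
  v = [2, 3, 10, 8, 3].
Step 2: syndromes of r = [12, 11, 8, 2, 5] (all sums mod 13).
  S_0 = Σ v_i r_i = 2·12 + 3·11 + 10·8 + 8·2 + 3·5 = 168 ≡ 12.
  S_1 = Σ v_i α_i r_i = 2·9·12 + 3·11·11 + 10·4·8 + 8·3·2 + 3·5·5 = 1022 ≡ 8.
  α_i^2 mod 13 = [3, 4, 3, 9, 12].
  S_2 = Σ v_i α_i^2 r_i = 2·3·12 + 3·4·11 + 10·3·8 + 8·9·2 + 3·12·5 = 768 ≡ 1.
  S = (12, 8, 1) ≠ 0, so r is not a codeword (an error is present).
Step 3: locate the error. For a single error e at position i, S_ℓ = v_i·e·α_i^ℓ, so α_err = S_1/S_0.
  S_0^{−1} = 12^{−1} = 12 (mod 13), so α_err = 8·12 = 96 ≡ 5 = α_5. Error position i = 5.
  Consistency check: S_2/S_1 = 1·5 = 5 ≡ 5 = α_err ✓ (single-error assumption holds).
Step 4: error magnitude e = S_0/v_5 = S_0·∏_{j≠5}(α_5 − α_j) = 12·9 = 108 ≡ 4 (mod 13).
Step 5: correct position 5: c_5 = r_5 − e = 5 − 4 ≡ 1 (mod 13). Hence c = [12, 11, 8, 2, 1].
  Check: interpolating c through the α_i gives m(x) = 10 + 6·x (degree < 2) with m(α_i) = c_i for every i, so c is indeed a codeword.


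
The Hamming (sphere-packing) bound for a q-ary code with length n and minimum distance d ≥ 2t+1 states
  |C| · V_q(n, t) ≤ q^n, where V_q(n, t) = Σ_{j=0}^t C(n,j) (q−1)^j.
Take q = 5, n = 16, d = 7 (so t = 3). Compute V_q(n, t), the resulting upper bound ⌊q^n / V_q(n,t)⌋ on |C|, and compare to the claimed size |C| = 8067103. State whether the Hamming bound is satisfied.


V_q(n, t) = 37825, q^n = 152587890625, Hamming bound = 4034048, |C| = 8067103 > bound (violated).

Step 1: Compute V_q(n, t) = Σ_{j=0}^3 C(n, j) (q−1)^j.
  j = 0: C(16,0)·(4)^0 = 1·1 = 1.
  j = 1: C(16,1)·(4)^1 = 16·4 = 64.
  j = 2: C(16,2)·(4)^2 = 120·16 = 1920.
  j = 3: C(16,3)·(4)^3 = 560·64 = 35840.
  V_q(n, t) = 1 + 64 + 1920 + 35840 = 37825.
Step 2: q^n = 5^16 = 152587890625.
Step 3: Hamming bound ⌊q^n / V_q(n,t)⌋ = ⌊152587890625/37825⌋ = 4034048.
Step 4: Compare |C| = 8067103 to 4034048: violated.
The claimed |C| lies above the Hamming bound, so no 5-ary code of length 16 with d ≥ 7 can have 8067103 codewords.


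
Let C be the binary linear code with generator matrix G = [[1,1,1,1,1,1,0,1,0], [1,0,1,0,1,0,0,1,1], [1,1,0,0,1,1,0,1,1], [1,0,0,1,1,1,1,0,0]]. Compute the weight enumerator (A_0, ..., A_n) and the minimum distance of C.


Weight distribution: A_0 = 1, A_3 = 3, A_4 = 3, A_5 = 4, A_6 = 4, A_7 = 1. Minimum distance d = 3.

Enumerate all 2^4 = 16 messages m ∈ F_2^4.
For each, compute codeword c = mG in F_2^9, then tally its weight.
  m = 0000 → c = 000000000, weight = 0.
  m = 1000 → c = 111111010, weight = 7.
  m = 0100 → c = 101010011, weight = 5.
  m = 1100 → c = 010101001, weight = 4.
  m = 0010 → c = 110011011, weight = 6.
  m = 1010 → c = 001100001, weight = 3.
  m = 0110 → c = 011001000, weight = 3.
  m = 1110 → c = 100110010, weight = 4.
  m = 0001 → c = 100111100, weight = 5.
  m = 1001 → c = 011000110, weight = 4.
  m = 0101 → c = 001101111, weight = 6.
  m = 1101 → c = 110010101, weight = 5.
  m = 0011 → c = 010100111, weight = 5.
  m = 1011 → c = 101011101, weight = 6.
  m = 0111 → c = 111110100, weight = 6.
  m = 1111 → c = 000001110, weight = 3.
Tally weights:
  weight 0: 1 codewords.
  weight 3: 3 codewords.
  weight 4: 3 codewords.
  weight 5: 4 codewords.
  weight 6: 4 codewords.
  weight 7: 1 codewords.
Minimum distance d = smallest w > 0 with A_w > 0 = 3.
Sanity: Σ A_w = 16 = 2^4 = 16 ✓.


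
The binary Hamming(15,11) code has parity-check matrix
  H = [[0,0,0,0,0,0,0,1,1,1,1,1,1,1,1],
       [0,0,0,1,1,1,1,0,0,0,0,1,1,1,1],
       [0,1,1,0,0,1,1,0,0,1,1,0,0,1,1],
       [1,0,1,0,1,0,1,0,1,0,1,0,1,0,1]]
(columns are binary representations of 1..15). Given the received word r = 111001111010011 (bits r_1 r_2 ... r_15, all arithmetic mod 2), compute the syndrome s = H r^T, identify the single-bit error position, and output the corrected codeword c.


s = (1, 0, 1, 0)^T, error position = 10, corrected codeword c = 111001111110011

Compute s = H r^T mod 2 one row at a time:
  s_1 = 1 + 1 + 0 + 1 + 0 + 0 + 1 + 1 = 5 ≡ 1 (mod 2).
  s_2 = 0 + 0 + 1 + 1 + 0 + 0 + 1 + 1 = 4 ≡ 0 (mod 2).
  s_3 = 1 + 1 + 1 + 1 + 0 + 1 + 1 + 1 = 7 ≡ 1 (mod 2).
  s_4 = 1 + 1 + 0 + 1 + 1 + 1 + 0 + 1 = 6 ≡ 0 (mod 2).
s = (1, 0, 1, 0)^T — this equals column 10 of H (binary 1010), so error is at position 10.
Correct: flip bit 10 of r = 111001111010011 to get c = 111001111110011.


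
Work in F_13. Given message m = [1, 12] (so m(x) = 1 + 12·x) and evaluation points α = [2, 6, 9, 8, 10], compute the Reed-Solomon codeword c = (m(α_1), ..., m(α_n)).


c = [12, 8, 5, 6, 4]

Message polynomial: m(x) = 1 + 12·x (mod 13).
For each evaluation point α_i, compute m(α_i) mod 13:
  α_1 = 2: Horner steps 12 → 12, so m(2) = 12.
  α_2 = 6: Horner steps 12 → 8, so m(6) = 8.
  α_3 = 9: Horner steps 12 → 5, so m(9) = 5.
  α_4 = 8: Horner steps 12 → 6, so m(8) = 6.
  α_5 = 10: Horner steps 12 → 4, so m(10) = 4.
Codeword c = [12, 8, 5, 6, 4] ∈ F_13^5.


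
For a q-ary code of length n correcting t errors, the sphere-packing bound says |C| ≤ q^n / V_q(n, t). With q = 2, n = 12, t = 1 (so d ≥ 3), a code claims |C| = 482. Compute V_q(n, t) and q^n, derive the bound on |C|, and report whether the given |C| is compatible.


V_q(n, t) = 13, q^n = 4096, Hamming bound = 315, |C| = 482 > bound (violated).

Step 1: Compute V_q(n, t) = Σ_{j=0}^1 C(n, j) (q−1)^j.
  j = 0: C(12,0)·(1)^0 = 1·1 = 1.
  j = 1: C(12,1)·(1)^1 = 12·1 = 12.
  V_q(n, t) = 1 + 12 = 13.
Step 2: q^n = 2^12 = 4096.
Step 3: Hamming bound ⌊q^n / V_q(n,t)⌋ = ⌊4096/13⌋ = 315.
Step 4: Compare |C| = 482 to 315: violated.
The claimed |C| lies above the Hamming bound, so no 2-ary code of length 12 with d ≥ 3 can have 482 codewords.


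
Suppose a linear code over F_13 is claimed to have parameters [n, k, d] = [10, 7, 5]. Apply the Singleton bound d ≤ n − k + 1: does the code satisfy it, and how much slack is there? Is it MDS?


Singleton RHS = n − k + 1 = 4, slack = -1, bound violated (no such code; not MDS).

Singleton bound: d ≤ n − k + 1.
Here n = 10, k = 7, so n − k + 1 = 4.
Given d = 5, check d ≤ 4: NO.
Slack = (n − k + 1) − d = -1.
The slack is negative: d = 5 exceeds n − k + 1 = 4 by 1, so the Singleton bound is violated and no linear [10, 7, 5]_13 code can exist. In particular it is not MDS (MDS requires d = n − k + 1 exactly).
Description: the claimed parameters are [10, 7, 5]_13; such a code would be impossible (violates the Singleton bound).


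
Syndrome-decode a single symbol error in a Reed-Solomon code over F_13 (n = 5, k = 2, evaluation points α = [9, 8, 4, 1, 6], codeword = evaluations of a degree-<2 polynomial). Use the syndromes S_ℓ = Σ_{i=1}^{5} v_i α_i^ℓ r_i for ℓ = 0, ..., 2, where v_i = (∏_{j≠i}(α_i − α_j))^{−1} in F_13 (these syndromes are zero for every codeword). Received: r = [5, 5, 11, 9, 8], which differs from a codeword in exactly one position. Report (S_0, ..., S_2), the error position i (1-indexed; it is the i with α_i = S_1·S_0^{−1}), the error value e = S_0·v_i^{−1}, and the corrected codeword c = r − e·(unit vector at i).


S = (7, 11, 8), error at position 1, error magnitude e = 8, c = [10, 5, 11, 9, 8].

Step 1: column multipliers v_i = (∏_{j≠i}(α_i − α_j))^{−1} mod 13.
  i = 1 (α = 9): (9−8)(9−4)(9−1)(9−6) = 1·5·8·3 = 120 ≡ 3, so v_1 = 3^{−1} = 9 (mod 13).
  i = 2 (α = 8): (8−9)(8−4)(8−1)(8−6) = (−1)·4·7·2 = −56 ≡ 9, so v_2 = 9^{−1} = 3 (mod 13).
  i = 3 (α = 4): (4−9)(4−8)(4−1)(4−6) = (−5)·(−4)·3·(−2) = −120 ≡ 10, so v_3 = 10^{−1} = 4 (mod 13).
  i = 4 (α = 1): (1−9)(1−8)(1−4)(1−6) = (−8)·(−7)·(−3)·(−5) = 840 ≡ 8, so v_4 = 8^{−1} = 5 (mod 13).
  i = 5 (α = 6): (6−9)(6−8)(6−4)(6−1) = (−3)·(−2)·2·5 = 60 ≡ 8, so v_5 = 8^{−1} = 5 (mod 13).
  v = [9, 3, 4, 5, 5].
Step 2: syndromes of r = [5, 5, 11, 9, 8] (all sums mod 13).
  S_0 = Σ v_i r_i = 9·5 + 3·5 + 4·11 + 5·9 + 5·8 = 189 ≡ 7.
  S_1 = Σ v_i α_i r_i = 9·9·5 + 3·8·5 + 4·4·11 + 5·1·9 + 5·6·8 = 986 ≡ 11.
  α_i^2 mod 13 = [3, 12, 3, 1, 10].
  S_2 = Σ v_i α_i^2 r_i = 9·3·5 + 3·12·5 + 4·3·11 + 5·1·9 + 5·10·8 = 892 ≡ 8.
  S = (7, 11, 8) ≠ 0, so r is not a codeword (an error is present).
Step 3: locate the error. For a single error e at position i, S_ℓ = v_i·e·α_i^ℓ, so α_err = S_1/S_0.
  S_0^{−1} = 7^{−1} = 2 (mod 13), so α_err = 11·2 = 22 ≡ 9 = α_1. Error position i = 1.
  Consistency check: S_2/S_1 = 8·6 = 48 ≡ 9 = α_err ✓ (single-error assumption holds).
Step 4: error magnitude e = S_0/v_1 = S_0·∏_{j≠1}(α_1 − α_j) = 7·3 = 21 ≡ 8 (mod 13).
Step 5: correct position 1: c_1 = r_1 − e = 5 − 8 ≡ 10 (mod 13). Hence c = [10, 5, 11, 9, 8].
  Check: interpolating c through the α_i gives m(x) = 4 + 5·x (degree < 2) with m(α_i) = c_i for every i, so c is indeed a codeword.


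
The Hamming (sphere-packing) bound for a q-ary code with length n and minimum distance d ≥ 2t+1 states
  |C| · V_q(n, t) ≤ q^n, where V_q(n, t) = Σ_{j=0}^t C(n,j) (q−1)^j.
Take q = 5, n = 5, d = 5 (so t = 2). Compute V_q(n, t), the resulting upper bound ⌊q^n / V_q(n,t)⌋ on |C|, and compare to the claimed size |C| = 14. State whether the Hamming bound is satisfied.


V_q(n, t) = 181, q^n = 3125, Hamming bound = 17, |C| = 14 ≤ bound (satisfied).

Step 1: Compute V_q(n, t) = Σ_{j=0}^2 C(n, j) (q−1)^j.
  j = 0: C(5,0)·(4)^0 = 1·1 = 1.
  j = 1: C(5,1)·(4)^1 = 5·4 = 20.
  j = 2: C(5,2)·(4)^2 = 10·16 = 160.
  V_q(n, t) = 1 + 20 + 160 = 181.
Step 2: q^n = 5^5 = 3125.
Step 3: Hamming bound ⌊q^n / V_q(n,t)⌋ = ⌊3125/181⌋ = 17.
Step 4: Compare |C| = 14 to 17: satisfied.
The claimed |C| lies below the Hamming bound.


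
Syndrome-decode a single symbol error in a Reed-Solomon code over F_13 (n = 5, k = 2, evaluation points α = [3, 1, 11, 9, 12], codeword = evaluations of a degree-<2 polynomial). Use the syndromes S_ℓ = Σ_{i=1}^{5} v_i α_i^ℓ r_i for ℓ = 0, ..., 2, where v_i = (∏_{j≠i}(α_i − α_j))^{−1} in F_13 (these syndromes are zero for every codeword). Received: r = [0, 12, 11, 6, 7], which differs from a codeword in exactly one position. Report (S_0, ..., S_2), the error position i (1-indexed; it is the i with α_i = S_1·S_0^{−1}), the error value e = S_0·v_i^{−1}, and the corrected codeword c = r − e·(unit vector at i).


S = (5, 2, 6), error at position 1, error magnitude e = 9, c = [4, 12, 11, 6, 7].

Step 1: column multipliers v_i = (∏_{j≠i}(α_i − α_j))^{−1} mod 13.
  i = 1 (α = 3): (3−1)(3−11)(3−9)(3−12) = 2·(−8)·(−6)·(−9) = −864 ≡ 7, so v_1 = 7^{−1} = 2 (mod 13).
  i = 2 (α = 1): (1−3)(1−11)(1−9)(1−12) = (−2)·(−10)·(−8)·(−11) = 1760 ≡ 5, so v_2 = 5^{−1} = 8 (mod 13).
  i = 3 (α = 11): (11−3)(11−1)(11−9)(11−12) = 8·10·2·(−1) = −160 ≡ 9, so v_3 = 9^{−1} = 3 (mod 13).
  i = 4 (α = 9): (9−3)(9−1)(9−11)(9−12) = 6·8·(−2)·(−3) = 288 ≡ 2, so v_4 = 2^{−1} = 7 (mod 13).
  i = 5 (α = 12): (12−3)(12−1)(12−11)(12−9) = 9·11·1·3 = 297 ≡ 11, so v_5 = 11^{−1} = 6 (mod 13).
  v = [2, 8, 3, 7, 6].
Step 2: syndromes of r = [0, 12, 11, 6, 7] (all sums mod 13).
  S_0 = Σ v_i r_i = 2·0 + 8·12 + 3·11 + 7·6 + 6·7 = 213 ≡ 5.
  S_1 = Σ v_i α_i r_i = 2·3·0 + 8·1·12 + 3·11·11 + 7·9·6 + 6·12·7 = 1341 ≡ 2.
  α_i^2 mod 13 = [9, 1, 4, 3, 1].
  S_2 = Σ v_i α_i^2 r_i = 2·9·0 + 8·1·12 + 3·4·11 + 7·3·6 + 6·1·7 = 396 ≡ 6.
  S = (5, 2, 6) ≠ 0, so r is not a codeword (an error is present).
Step 3: locate the error. For a single error e at position i, S_ℓ = v_i·e·α_i^ℓ, so α_err = S_1/S_0.
  S_0^{−1} = 5^{−1} = 8 (mod 13), so α_err = 2·8 = 16 ≡ 3 = α_1. Error position i = 1.
  Consistency check: S_2/S_1 = 6·7 = 42 ≡ 3 = α_err ✓ (single-error assumption holds).
Step 4: error magnitude e = S_0/v_1 = S_0·∏_{j≠1}(α_1 − α_j) = 5·7 = 35 ≡ 9 (mod 13).
Step 5: correct position 1: c_1 = r_1 − e = 0 − 9 ≡ 4 (mod 13). Hence c = [4, 12, 11, 6, 7].
  Check: interpolating c through the α_i gives m(x) = 3 + 9·x (degree < 2) with m(α_i) = c_i for every i, so c is indeed a codeword.


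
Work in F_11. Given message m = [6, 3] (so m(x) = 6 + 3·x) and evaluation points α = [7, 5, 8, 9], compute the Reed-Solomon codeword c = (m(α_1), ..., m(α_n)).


c = [5, 10, 8, 0]

Message polynomial: m(x) = 6 + 3·x (mod 11).
For each evaluation point α_i, compute m(α_i) mod 11:
  α_1 = 7: Horner steps 3 → 5, so m(7) = 5.
  α_2 = 5: Horner steps 3 → 10, so m(5) = 10.
  α_3 = 8: Horner steps 3 → 8, so m(8) = 8.
  α_4 = 9: Horner steps 3 → 0, so m(9) = 0.
Codeword c = [5, 10, 8, 0] ∈ F_11^4.


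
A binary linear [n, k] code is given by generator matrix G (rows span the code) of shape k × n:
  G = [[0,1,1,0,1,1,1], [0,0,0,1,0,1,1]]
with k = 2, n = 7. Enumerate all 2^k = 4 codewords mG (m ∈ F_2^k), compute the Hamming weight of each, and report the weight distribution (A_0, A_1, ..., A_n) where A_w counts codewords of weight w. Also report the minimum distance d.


Weight distribution: A_0 = 1, A_3 = 1, A_4 = 1, A_5 = 1. Minimum distance d = 3.

Enumerate all 2^2 = 4 messages m ∈ F_2^2.
For each, compute codeword c = mG in F_2^7, then tally its weight.
  m = 00 → c = 0000000, weight = 0.
  m = 10 → c = 0110111, weight = 5.
  m = 01 → c = 0001011, weight = 3.
  m = 11 → c = 0111100, weight = 4.
Tally weights:
  weight 0: 1 codewords.
  weight 3: 1 codewords.
  weight 4: 1 codewords.
  weight 5: 1 codewords.
Minimum distance d = smallest w > 0 with A_w > 0 = 3.
Sanity: Σ A_w = 4 = 2^2 = 4 ✓.


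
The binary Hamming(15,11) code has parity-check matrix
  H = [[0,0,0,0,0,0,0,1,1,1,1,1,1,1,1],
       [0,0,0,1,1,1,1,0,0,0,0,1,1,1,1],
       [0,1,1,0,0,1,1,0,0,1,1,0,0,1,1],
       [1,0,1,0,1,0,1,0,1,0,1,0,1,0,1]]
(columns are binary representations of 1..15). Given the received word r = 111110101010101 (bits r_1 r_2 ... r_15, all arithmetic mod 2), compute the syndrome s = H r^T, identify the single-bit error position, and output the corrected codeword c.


s = (0, 1, 1, 0)^T, error position = 6, corrected codeword c = 111111101010101

Compute s = H r^T mod 2 one row at a time:
  s_1 = 0 + 1 + 0 + 1 + 0 + 1 + 0 + 1 = 4 ≡ 0 (mod 2).
  s_2 = 1 + 1 + 0 + 1 + 0 + 1 + 0 + 1 = 5 ≡ 1 (mod 2).
  s_3 = 1 + 1 + 0 + 1 + 0 + 1 + 0 + 1 = 5 ≡ 1 (mod 2).
  s_4 = 1 + 1 + 1 + 1 + 1 + 1 + 1 + 1 = 8 ≡ 0 (mod 2).
s = (0, 1, 1, 0)^T — this equals column 6 of H (binary 0110), so error is at position 6.
Correct: flip bit 6 of r = 111110101010101 to get c = 111111101010101.


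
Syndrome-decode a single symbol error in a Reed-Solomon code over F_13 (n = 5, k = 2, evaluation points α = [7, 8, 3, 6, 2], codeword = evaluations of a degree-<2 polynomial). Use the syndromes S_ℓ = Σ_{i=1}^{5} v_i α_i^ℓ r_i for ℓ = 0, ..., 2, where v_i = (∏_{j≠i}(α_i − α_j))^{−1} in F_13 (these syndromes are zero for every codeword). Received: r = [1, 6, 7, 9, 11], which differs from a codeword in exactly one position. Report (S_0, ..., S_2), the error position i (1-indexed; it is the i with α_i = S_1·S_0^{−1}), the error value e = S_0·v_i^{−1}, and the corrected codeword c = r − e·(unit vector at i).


S = (3, 6, 12), error at position 5, error magnitude e = 9, c = [1, 6, 7, 9, 2].

Step 1: column multipliers v_i = (∏_{j≠i}(α_i − α_j))^{−1} mod 13.
  i = 1 (α = 7): (7−8)(7−3)(7−6)(7−2) = (−1)·4·1·5 = −20 ≡ 6, so v_1 = 6^{−1} = 11 (mod 13).
  i = 2 (α = 8): (8−7)(8−3)(8−6)(8−2) = 1·5·2·6 = 60 ≡ 8, so v_2 = 8^{−1} = 5 (mod 13).
  i = 3 (α = 3): (3−7)(3−8)(3−6)(3−2) = (−4)·(−5)·(−3)·1 = −60 ≡ 5, so v_3 = 5^{−1} = 8 (mod 13).
  i = 4 (α = 6): (6−7)(6−8)(6−3)(6−2) = (−1)·(−2)·3·4 = 24 ≡ 11, so v_4 = 11^{−1} = 6 (mod 13).
  i = 5 (α = 2): (2−7)(2−8)(2−3)(2−6) = (−5)·(−6)·(−1)·(−4) = 120 ≡ 3, so v_5 = 3^{−1} = 9 (mod 13).
  v = [11, 5, 8, 6, 9].
Step 2: syndromes of r = [1, 6, 7, 9, 11] (all sums mod 13).
  S_0 = Σ v_i r_i = 11·1 + 5·6 + 8·7 + 6·9 + 9·11 = 250 ≡ 3.
  S_1 = Σ v_i α_i r_i = 11·7·1 + 5·8·6 + 8·3·7 + 6·6·9 + 9·2·11 = 1007 ≡ 6.
  α_i^2 mod 13 = [10, 12, 9, 10, 4].
  S_2 = Σ v_i α_i^2 r_i = 11·10·1 + 5·12·6 + 8·9·7 + 6·10·9 + 9·4·11 = 1910 ≡ 12.
  S = (3, 6, 12) ≠ 0, so r is not a codeword (an error is present).
Step 3: locate the error. For a single error e at position i, S_ℓ = v_i·e·α_i^ℓ, so α_err = S_1/S_0.
  S_0^{−1} = 3^{−1} = 9 (mod 13), so α_err = 6·9 = 54 ≡ 2 = α_5. Error position i = 5.
  Consistency check: S_2/S_1 = 12·11 = 132 ≡ 2 = α_err ✓ (single-error assumption holds).
Step 4: error magnitude e = S_0/v_5 = S_0·∏_{j≠5}(α_5 − α_j) = 3·3 = 9 ≡ 9 (mod 13).
Step 5: correct position 5: c_5 = r_5 − e = 11 − 9 ≡ 2 (mod 13). Hence c = [1, 6, 7, 9, 2].
  Check: interpolating c through the α_i gives m(x) = 5 + 5·x (degree < 2) with m(α_i) = c_i for every i, so c is indeed a codeword.


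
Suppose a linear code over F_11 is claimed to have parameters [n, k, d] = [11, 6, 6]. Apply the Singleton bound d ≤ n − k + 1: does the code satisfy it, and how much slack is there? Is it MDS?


Singleton RHS = n − k + 1 = 6, slack = 0, bound satisfied, MDS.

Singleton bound: d ≤ n − k + 1.
Here n = 11, k = 6, so n − k + 1 = 6.
Given d = 6, check d ≤ 6: YES.
Slack = (n − k + 1) − d = 0.
The code is MDS (slack = 0).
Description: the claimed parameters are [11, 6, 6]_11; such a code would be MDS (meets Singleton bound).


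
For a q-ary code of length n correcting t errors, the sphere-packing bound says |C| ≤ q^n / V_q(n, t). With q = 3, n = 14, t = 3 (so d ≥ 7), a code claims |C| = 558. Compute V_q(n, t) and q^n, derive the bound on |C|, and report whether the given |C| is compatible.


V_q(n, t) = 3305, q^n = 4782969, Hamming bound = 1447, |C| = 558 ≤ bound (satisfied).

Step 1: Compute V_q(n, t) = Σ_{j=0}^3 C(n, j) (q−1)^j.
  j = 0: C(14,0)·(2)^0 = 1·1 = 1.
  j = 1: C(14,1)·(2)^1 = 14·2 = 28.
  j = 2: C(14,2)·(2)^2 = 91·4 = 364.
  j = 3: C(14,3)·(2)^3 = 364·8 = 2912.
  V_q(n, t) = 1 + 28 + 364 + 2912 = 3305.
Step 2: q^n = 3^14 = 4782969.
Step 3: Hamming bound ⌊q^n / V_q(n,t)⌋ = ⌊4782969/3305⌋ = 1447.
Step 4: Compare |C| = 558 to 1447: satisfied.
The claimed |C| lies below the Hamming bound.


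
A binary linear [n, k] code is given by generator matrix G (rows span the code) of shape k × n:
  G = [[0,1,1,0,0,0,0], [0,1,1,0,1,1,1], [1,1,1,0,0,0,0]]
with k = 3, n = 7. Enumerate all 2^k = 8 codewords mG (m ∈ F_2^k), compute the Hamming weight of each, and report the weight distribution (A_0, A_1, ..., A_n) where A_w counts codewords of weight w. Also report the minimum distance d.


Weight distribution: A_0 = 1, A_1 = 1, A_2 = 1, A_3 = 2, A_4 = 1, A_5 = 1, A_6 = 1. Minimum distance d = 1.

Enumerate all 2^3 = 8 messages m ∈ F_2^3.
For each, compute codeword c = mG in F_2^7, then tally its weight.
  m = 000 → c = 0000000, weight = 0.
  m = 100 → c = 0110000, weight = 2.
  m = 010 → c = 0110111, weight = 5.
  m = 110 → c = 0000111, weight = 3.
  m = 001 → c = 1110000, weight = 3.
  m = 101 → c = 1000000, weight = 1.
  m = 011 → c = 1000111, weight = 4.
  m = 111 → c = 1110111, weight = 6.
Tally weights:
  weight 0: 1 codewords.
  weight 1: 1 codewords.
  weight 2: 1 codewords.
  weight 3: 2 codewords.
  weight 4: 1 codewords.
  weight 5: 1 codewords.
  weight 6: 1 codewords.
Minimum distance d = smallest w > 0 with A_w > 0 = 1.
Sanity: Σ A_w = 8 = 2^3 = 8 ✓.


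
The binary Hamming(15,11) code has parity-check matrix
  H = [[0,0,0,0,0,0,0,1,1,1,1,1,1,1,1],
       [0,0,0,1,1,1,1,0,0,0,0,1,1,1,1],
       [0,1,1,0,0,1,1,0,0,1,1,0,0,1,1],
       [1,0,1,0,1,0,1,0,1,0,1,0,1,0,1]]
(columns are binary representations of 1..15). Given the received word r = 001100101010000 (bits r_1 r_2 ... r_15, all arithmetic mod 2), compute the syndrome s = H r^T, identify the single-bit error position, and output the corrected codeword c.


s = (0, 0, 1, 0)^T, error position = 2, corrected codeword c = 011100101010000

Compute s = H r^T mod 2 one row at a time:
  s_1 = 0 + 1 + 0 + 1 + 0 + 0 + 0 + 0 = 2 ≡ 0 (mod 2).
  s_2 = 1 + 0 + 0 + 1 + 0 + 0 + 0 + 0 = 2 ≡ 0 (mod 2).
  s_3 = 0 + 1 + 0 + 1 + 0 + 1 + 0 + 0 = 3 ≡ 1 (mod 2).
  s_4 = 0 + 1 + 0 + 1 + 1 + 1 + 0 + 0 = 4 ≡ 0 (mod 2).
s = (0, 0, 1, 0)^T — this equals column 2 of H (binary 0010), so error is at position 2.
Correct: flip bit 2 of r = 001100101010000 to get c = 011100101010000.


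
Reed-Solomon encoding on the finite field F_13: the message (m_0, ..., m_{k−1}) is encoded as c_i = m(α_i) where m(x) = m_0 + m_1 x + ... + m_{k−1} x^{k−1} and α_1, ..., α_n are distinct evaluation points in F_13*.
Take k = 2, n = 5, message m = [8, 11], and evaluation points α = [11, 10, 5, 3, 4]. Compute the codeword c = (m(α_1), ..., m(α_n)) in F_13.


c = [12, 1, 11, 2, 0]

Message polynomial: m(x) = 8 + 11·x (mod 13).
For each evaluation point α_i, compute m(α_i) mod 13:
  α_1 = 11: Horner steps 11 → 12, so m(11) = 12.
  α_2 = 10: Horner steps 11 → 1, so m(10) = 1.
  α_3 = 5: Horner steps 11 → 11, so m(5) = 11.
  α_4 = 3: Horner steps 11 → 2, so m(3) = 2.
  α_5 = 4: Horner steps 11 → 0, so m(4) = 0.
Codeword c = [12, 1, 11, 2, 0] ∈ F_13^5.


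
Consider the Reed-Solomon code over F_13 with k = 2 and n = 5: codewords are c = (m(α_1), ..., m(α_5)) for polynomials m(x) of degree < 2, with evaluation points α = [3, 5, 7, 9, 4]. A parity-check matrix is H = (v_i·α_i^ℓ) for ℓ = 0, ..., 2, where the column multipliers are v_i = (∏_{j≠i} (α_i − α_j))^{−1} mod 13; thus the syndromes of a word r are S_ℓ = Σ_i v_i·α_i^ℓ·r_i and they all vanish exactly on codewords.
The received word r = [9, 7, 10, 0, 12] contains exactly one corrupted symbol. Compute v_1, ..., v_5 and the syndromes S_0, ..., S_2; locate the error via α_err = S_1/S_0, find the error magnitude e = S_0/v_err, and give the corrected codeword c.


S = (2, 6, 5), error at position 1, error magnitude e = 5, c = [4, 7, 10, 0, 12].

Step 1: column multipliers v_i = (∏_{j≠i}(α_i − α_j))^{−1} mod 13.
  i = 1 (α = 3): (3−5)(3−7)(3−9)(3−4) = (−2)·(−4)·(−6)·(−1) = 48 ≡ 9, so v_1 = 9^{−1} = 3 (mod 13).
  i = 2 (α = 5): (5−3)(5−7)(5−9)(5−4) = 2·(−2)·(−4)·1 = 16 ≡ 3, so v_2 = 3^{−1} = 9 (mod 13).
  i = 3 (α = 7): (7−3)(7−5)(7−9)(7−4) = 4·2·(−2)·3 = −48 ≡ 4, so v_3 = 4^{−1} = 10 (mod 13).
  i = 4 (α = 9): (9−3)(9−5)(9−7)(9−4) = 6·4·2·5 = 240 ≡ 6, so v_4 = 6^{−1} = 11 (mod 13).
  i = 5 (α = 4): (4−3)(4−5)(4−7)(4−9) = 1·(−1)·(−3)·(−5) = −15 ≡ 11, so v_5 = 11^{−1} = 6 (mod 13).
  v = [3, 9, 10, 11, 6].
Step 2: syndromes of r = [9, 7, 10, 0, 12] (all sums mod 13).
  S_0 = Σ v_i r_i = 3·9 + 9·7 + 10·10 + 11·0 + 6·12 = 262 ≡ 2.
  S_1 = Σ v_i α_i r_i = 3·3·9 + 9·5·7 + 10·7·10 + 11·9·0 + 6·4·12 = 1384 ≡ 6.
  α_i^2 mod 13 = [9, 12, 10, 3, 3].
  S_2 = Σ v_i α_i^2 r_i = 3·9·9 + 9·12·7 + 10·10·10 + 11·3·0 + 6·3·12 = 2215 ≡ 5.
  S = (2, 6, 5) ≠ 0, so r is not a codeword (an error is present).
Step 3: locate the error. For a single error e at position i, S_ℓ = v_i·e·α_i^ℓ, so α_err = S_1/S_0.
  S_0^{−1} = 2^{−1} = 7 (mod 13), so α_err = 6·7 = 42 ≡ 3 = α_1. Error position i = 1.
  Consistency check: S_2/S_1 = 5·11 = 55 ≡ 3 = α_err ✓ (single-error assumption holds).
Step 4: error magnitude e = S_0/v_1 = S_0·∏_{j≠1}(α_1 − α_j) = 2·9 = 18 ≡ 5 (mod 13).
Step 5: correct position 1: c_1 = r_1 − e = 9 − 5 ≡ 4 (mod 13). Hence c = [4, 7, 10, 0, 12].
  Check: interpolating c through the α_i gives m(x) = 6 + 8·x (degree < 2) with m(α_i) = c_i for every i, so c is indeed a codeword.
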